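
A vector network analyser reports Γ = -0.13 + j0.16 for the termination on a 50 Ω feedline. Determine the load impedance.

Z_L = Z_0·(1 + Γ)/(1 − Γ) = 50·(0.87 + j0.16)/(1.13 − j0.16)

Z_L ≈ 36.8 + j12.3 Ω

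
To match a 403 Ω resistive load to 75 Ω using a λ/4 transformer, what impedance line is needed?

Z_qwt = √(Z_0·R_L) = √(75 × 403) = √30220

Z_qwt ≈ 174 Ω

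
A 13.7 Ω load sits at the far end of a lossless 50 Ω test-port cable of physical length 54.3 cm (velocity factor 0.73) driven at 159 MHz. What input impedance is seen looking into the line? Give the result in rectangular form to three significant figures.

λ = v/f = 0.73·c / 159 MHz = 1.38 m
βl = 2π·l/λ = 2π × 0.394 = 142°
tan(βl) = tan(142°) = -0.783
Z_in = Z_0·(Z_L + jZ_0·tanβl)/(Z_0 + jZ_L·tanβl)
     = 50·(13.7 − j39.2)/(50 − j10.7)

Z_in ≈ 21.1 − j34.6 Ω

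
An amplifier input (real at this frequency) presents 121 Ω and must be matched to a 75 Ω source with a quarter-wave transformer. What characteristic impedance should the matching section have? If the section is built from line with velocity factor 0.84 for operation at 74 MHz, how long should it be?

Z_qwt = √(Z_0·R_L) = √(75 × 121) = √9075
λ = 0.84·c/f = 3.41 m, so l = λ/4 = 0.851 m

Z_qwt ≈ 95.3 Ω; length ≈ 85.1 cm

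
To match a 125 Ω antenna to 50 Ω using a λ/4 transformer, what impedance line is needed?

Z_qwt ≈ 79.1 Ω

Z_qwt = √(Z_0·R_L) = √(50 × 125) = √6250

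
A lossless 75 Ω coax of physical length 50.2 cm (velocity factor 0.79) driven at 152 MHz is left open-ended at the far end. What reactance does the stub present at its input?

X_in ≈ 36.4 Ω (inductive)

λ = v/f = 0.79·c / 152 MHz = 1.56 m
βl = 2π·l/λ = 2π × 0.322 = 116°
tan(βl) = -2.06
For an open-ended stub, Z_in = −jZ_0·cot(βl) = −jZ_0/tan(βl)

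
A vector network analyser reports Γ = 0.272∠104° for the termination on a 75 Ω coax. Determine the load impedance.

Z_L ≈ 57.6 + j32.8 Ω

Z_L = Z_0·(1 + Γ)/(1 − Γ) = 75·(0.934 + j0.264)/(1.07 − j0.264)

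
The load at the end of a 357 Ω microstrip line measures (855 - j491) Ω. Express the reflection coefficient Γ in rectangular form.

Γ ≈ 0.494 − j0.205

Γ = (Z_L − Z_0)/(Z_L + Z_0) = (498 − j491)/(1212 − j491)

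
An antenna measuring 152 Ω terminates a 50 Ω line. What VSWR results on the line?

Γ = (152 − 50)/(152 + 50) = 0.505
VSWR = (1 + 0.505)/(1 − 0.505)

VSWR ≈ 3.04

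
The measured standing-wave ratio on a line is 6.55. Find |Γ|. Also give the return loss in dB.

|Γ| ≈ 0.735; return loss ≈ 2.67 dB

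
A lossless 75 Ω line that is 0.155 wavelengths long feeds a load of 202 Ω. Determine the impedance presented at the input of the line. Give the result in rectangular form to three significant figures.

Z_in ≈ 38.3 − j41.3 Ω

βl = 2π × 0.155 = 55.8°
tan(βl) = tan(55.8°) = 1.47
Z_in = Z_0·(Z_L + jZ_0·tanβl)/(Z_0 + jZ_L·tanβl)
     = 75·(202 + j110)/(75 + j297)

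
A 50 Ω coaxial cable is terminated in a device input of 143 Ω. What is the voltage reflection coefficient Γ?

Γ = (Z_L − Z_0)/(Z_L + Z_0) = (143 − 50)/(143 + 50) = 93/193

Γ = 0.482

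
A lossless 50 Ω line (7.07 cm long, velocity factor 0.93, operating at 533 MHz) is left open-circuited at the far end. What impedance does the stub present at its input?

λ = v/f = 0.93·c / 533 MHz = 0.523 m
βl = 2π·l/λ = 2π × 0.135 = 48.6°
tan(βl) = 1.14
For an open-circuited stub, Z_in = −jZ_0·cot(βl) = −jZ_0/tan(βl)

Z_in ≈ −j44 Ω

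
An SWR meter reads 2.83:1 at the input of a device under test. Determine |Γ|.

|Γ| ≈ 0.478

|Γ| = (S − 1)/(S + 1) = (2.83 − 1)/(2.83 + 1) = 1.83/3.83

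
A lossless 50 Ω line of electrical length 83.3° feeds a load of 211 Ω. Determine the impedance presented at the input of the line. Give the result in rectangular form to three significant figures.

tan(βl) = tan(83.3°) = 8.51
Z_in = Z_0·(Z_L + jZ_0·tanβl)/(Z_0 + jZ_L·tanβl)
     = 50·(211 + j426)/(50 + j1800)

Z_in ≈ 12 − j5.54 Ω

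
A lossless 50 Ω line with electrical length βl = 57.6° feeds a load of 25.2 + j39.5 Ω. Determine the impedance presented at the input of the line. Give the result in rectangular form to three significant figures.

Z_in ≈ 127 − j70.9 Ω

tan(βl) = tan(57.6°) = 1.58
Z_in = Z_0·(Z_L + jZ_0·tanβl)/(Z_0 + jZ_L·tanβl)
     = 50·(25.2 + j118)/(-12.2 + j39.7)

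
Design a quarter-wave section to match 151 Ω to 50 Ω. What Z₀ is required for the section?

Z_qwt = √(Z_0·R_L) = √(50 × 151) = √7550

Z_qwt ≈ 86.9 Ω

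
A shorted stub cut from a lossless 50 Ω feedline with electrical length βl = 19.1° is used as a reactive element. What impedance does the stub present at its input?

tan(βl) = 0.346
For a shorted stub, Z_in = jZ_0·tan(βl)

Z_in ≈ +j17.3 Ω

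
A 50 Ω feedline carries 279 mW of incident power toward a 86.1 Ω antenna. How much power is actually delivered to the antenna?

Γ = (86.1 − 50)/(86.1 + 50) = 0.265
|Γ|² = 0.0704
P_refl = |Γ|²·P_inc = 19.6 mW, P_del = (1 − |Γ|²)·P_inc = 259 mW

P_delivered ≈ 259 mW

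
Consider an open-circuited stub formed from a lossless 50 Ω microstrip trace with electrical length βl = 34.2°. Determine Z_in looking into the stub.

tan(βl) = 0.68
For an open-circuited stub, Z_in = −jZ_0·cot(βl) = −jZ_0/tan(βl)

Z_in ≈ −j73.6 Ω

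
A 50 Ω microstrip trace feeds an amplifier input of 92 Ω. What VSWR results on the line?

Γ = (92 − 50)/(92 + 50) = 0.296
VSWR = (1 + 0.296)/(1 − 0.296)

VSWR ≈ 1.84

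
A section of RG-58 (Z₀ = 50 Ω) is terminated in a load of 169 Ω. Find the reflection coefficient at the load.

Γ = (Z_L − Z_0)/(Z_L + Z_0) = (169 − 50)/(169 + 50) = 119/219

Γ = 0.543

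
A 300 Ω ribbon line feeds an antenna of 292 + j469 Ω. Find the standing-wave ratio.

VSWR ≈ 4.28

Γ = (Z_L − Z_0)/(Z_L + Z_0) = (-8 + j469)/(592 + j469)
|Γ| = 469/755 = 0.621
VSWR = (1 + |Γ|)/(1 − |Γ|) = 1.62/0.379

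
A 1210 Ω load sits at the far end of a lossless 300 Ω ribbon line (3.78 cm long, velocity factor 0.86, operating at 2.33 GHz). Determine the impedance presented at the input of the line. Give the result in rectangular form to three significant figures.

Z_in ≈ 103 + j178 Ω

λ = v/f = 0.86·c / 2.33 GHz = 0.111 m
βl = 2π·l/λ = 2π × 0.341 = 123°
tan(βl) = tan(123°) = -1.55
Z_in = Z_0·(Z_L + jZ_0·tanβl)/(Z_0 + jZ_L·tanβl)
     = 300·(1210 − j464)/(300 − j1870)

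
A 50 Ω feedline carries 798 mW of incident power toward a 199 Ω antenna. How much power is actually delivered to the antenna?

P_delivered ≈ 512 mW

Γ = (199 − 50)/(199 + 50) = 0.598
|Γ|² = 0.358
P_refl = |Γ|²·P_inc = 286 mW, P_del = (1 − |Γ|²)·P_inc = 512 mW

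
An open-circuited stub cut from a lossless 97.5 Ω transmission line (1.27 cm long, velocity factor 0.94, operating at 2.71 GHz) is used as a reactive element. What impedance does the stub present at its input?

Z_in ≈ −j101 Ω

λ = v/f = 0.94·c / 2.71 GHz = 0.104 m
βl = 2π·l/λ = 2π × 0.122 = 43.9°
tan(βl) = 0.964
For an open-circuited stub, Z_in = −jZ_0·cot(βl) = −jZ_0/tan(βl)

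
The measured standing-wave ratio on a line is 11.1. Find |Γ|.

|Γ| = (S − 1)/(S + 1) = (11.1 − 1)/(11.1 + 1) = 10.1/12.1

|Γ| ≈ 0.835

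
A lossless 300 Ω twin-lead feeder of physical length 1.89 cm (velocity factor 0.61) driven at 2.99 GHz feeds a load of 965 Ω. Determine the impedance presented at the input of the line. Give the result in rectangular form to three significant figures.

Z_in ≈ 106 + j103 Ω

λ = v/f = 0.61·c / 2.99 GHz = 0.0612 m
βl = 2π·l/λ = 2π × 0.309 = 111°
tan(βl) = tan(111°) = -2.58
Z_in = Z_0·(Z_L + jZ_0·tanβl)/(Z_0 + jZ_L·tanβl)
     = 300·(965 − j775)/(300 − j2490)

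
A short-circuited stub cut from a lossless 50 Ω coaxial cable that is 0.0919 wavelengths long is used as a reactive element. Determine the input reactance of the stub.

βl = 2π × 0.0919 = 33.1°
tan(βl) = 0.651
For a short-circuited stub, Z_in = jZ_0·tan(βl)

X_in ≈ 32.6 Ω (inductive)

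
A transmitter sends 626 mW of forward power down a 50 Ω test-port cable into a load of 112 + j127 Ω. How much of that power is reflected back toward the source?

P_reflected ≈ 295 mW

|Γ| = |(62 + j127)/(162 + j127)| = 0.687
|Γ|² = 0.471
P_refl = |Γ|²·P_inc = 295 mW, P_del = (1 − |Γ|²)·P_inc = 331 mW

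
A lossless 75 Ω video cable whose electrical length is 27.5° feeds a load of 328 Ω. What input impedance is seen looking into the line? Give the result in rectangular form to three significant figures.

tan(βl) = tan(27.5°) = 0.521
Z_in = Z_0·(Z_L + jZ_0·tanβl)/(Z_0 + jZ_L·tanβl)
     = 75·(328 + j39)/(75 + j171)

Z_in ≈ 67.4 − j114 Ω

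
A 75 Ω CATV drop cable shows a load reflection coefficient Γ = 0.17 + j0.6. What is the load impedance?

Z_L = Z_0·(1 + Γ)/(1 − Γ) = 75·(1.17 + j0.6)/(0.83 − j0.6)

Z_L ≈ 43.7 + j85.8 Ω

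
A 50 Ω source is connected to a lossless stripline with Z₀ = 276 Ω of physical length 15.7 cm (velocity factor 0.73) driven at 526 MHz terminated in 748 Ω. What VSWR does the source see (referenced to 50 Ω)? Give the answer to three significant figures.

VSWR ≈ 8.83

λ = v/f = 0.73·c / 526 MHz = 0.416 m
βl = 2π·l/λ = 2π × 0.377 = 136°
tan(βl) = -0.974
Z_in = Z_0·(Z_L + jZ_0·tanβl)/(Z_0 + jZ_L·tanβl) = 183 + j214 Ω
Γ_s = (Z_in − Z_s)/(Z_in + Z_s) = (133 + j214)/(233 + j214), |Γ_s| = 0.796
VSWR = (1 + |Γ_s|)/(1 − |Γ_s|)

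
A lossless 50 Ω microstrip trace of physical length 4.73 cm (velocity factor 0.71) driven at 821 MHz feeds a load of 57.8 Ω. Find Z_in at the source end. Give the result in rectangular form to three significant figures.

Z_in ≈ 45.2 − j4.94 Ω

λ = v/f = 0.71·c / 821 MHz = 0.259 m
βl = 2π·l/λ = 2π × 0.182 = 65.6°
tan(βl) = tan(65.6°) = 2.21
Z_in = Z_0·(Z_L + jZ_0·tanβl)/(Z_0 + jZ_L·tanβl)
     = 50·(57.8 + j110)/(50 + j128)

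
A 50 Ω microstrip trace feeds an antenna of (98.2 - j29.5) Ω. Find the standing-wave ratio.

VSWR ≈ 2.19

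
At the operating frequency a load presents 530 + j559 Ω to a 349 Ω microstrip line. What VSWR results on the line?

Γ = (Z_L − Z_0)/(Z_L + Z_0) = (181 + j559)/(879 + j559)
|Γ| = 588/1040 = 0.564
VSWR = (1 + |Γ|)/(1 − |Γ|) = 1.56/0.436

VSWR ≈ 3.59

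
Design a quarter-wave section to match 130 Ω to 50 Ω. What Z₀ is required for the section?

Z_qwt ≈ 80.6 Ω

Z_qwt = √(Z_0·R_L) = √(50 × 130) = √6500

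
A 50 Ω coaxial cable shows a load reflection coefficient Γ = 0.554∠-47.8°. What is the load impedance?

Z_L ≈ 61.6 − j72.9 Ω

Z_L = Z_0·(1 + Γ)/(1 − Γ) = 50·(1.37 − j0.41)/(0.628 + j0.41)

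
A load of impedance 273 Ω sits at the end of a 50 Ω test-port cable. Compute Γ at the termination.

Γ = (Z_L − Z_0)/(Z_L + Z_0) = (273 − 50)/(273 + 50) = 223/323

Γ = 0.69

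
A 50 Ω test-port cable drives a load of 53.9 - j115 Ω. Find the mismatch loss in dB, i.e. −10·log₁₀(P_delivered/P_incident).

Γ = (3.9 − j115)/(103.9 − j115), |Γ| = 0.742
|Γ|² = 0.551, so P_del/P_inc = 1 − |Γ|² = 0.449
ML = −10·log₁₀(1 − |Γ|²)

mismatch loss ≈ 3.48 dB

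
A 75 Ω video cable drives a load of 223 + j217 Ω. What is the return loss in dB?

RL ≈ 2.94 dB

Γ = (148 + j217)/(298 + j217), |Γ| = 0.713
RL = −20·log₁₀|Γ| = −20·log₁₀(0.713)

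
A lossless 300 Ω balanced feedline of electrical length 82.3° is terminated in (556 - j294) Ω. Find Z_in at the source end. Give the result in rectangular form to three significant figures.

tan(βl) = tan(82.3°) = 7.4
Z_in = Z_0·(Z_L + jZ_0·tanβl)/(Z_0 + jZ_L·tanβl)
     = 300·(556 + j1920)/(2470 + j4110)

Z_in ≈ 121 + j32.3 Ω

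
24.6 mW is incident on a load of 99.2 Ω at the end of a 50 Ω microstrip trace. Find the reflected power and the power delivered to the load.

P_reflected ≈ 2.68 mW; P_delivered ≈ 21.9 mW

Γ = (99.2 − 50)/(99.2 + 50) = 0.33
|Γ|² = 0.109
P_refl = |Γ|²·P_inc = 2.68 mW, P_del = (1 − |Γ|²)·P_inc = 21.9 mW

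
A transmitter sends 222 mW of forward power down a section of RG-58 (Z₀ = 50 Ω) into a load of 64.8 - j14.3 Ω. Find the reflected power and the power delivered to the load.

|Γ| = |(14.8 − j14.3)/(114.8 − j14.3)| = 0.178
|Γ|² = 0.0316
P_refl = |Γ|²·P_inc = 7.03 mW, P_del = (1 − |Γ|²)·P_inc = 215 mW

P_reflected ≈ 7.03 mW; P_delivered ≈ 215 mW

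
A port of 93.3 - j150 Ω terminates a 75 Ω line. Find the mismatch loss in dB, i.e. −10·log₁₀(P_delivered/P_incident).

Γ = (18.3 − j150)/(168.3 − j150), |Γ| = 0.67
|Γ|² = 0.449, so P_del/P_inc = 1 − |Γ|² = 0.551
ML = −10·log₁₀(1 − |Γ|²)

mismatch loss ≈ 2.59 dB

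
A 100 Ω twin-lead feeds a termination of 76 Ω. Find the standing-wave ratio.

VSWR ≈ 1.32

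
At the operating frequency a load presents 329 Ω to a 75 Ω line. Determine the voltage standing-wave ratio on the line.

Γ = (329 − 75)/(329 + 75) = 0.629
VSWR = (1 + 0.629)/(1 − 0.629)

VSWR ≈ 4.39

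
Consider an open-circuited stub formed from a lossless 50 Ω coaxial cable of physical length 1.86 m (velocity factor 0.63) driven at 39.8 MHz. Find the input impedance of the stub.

λ = v/f = 0.63·c / 39.8 MHz = 4.75 m
βl = 2π·l/λ = 2π × 0.392 = 141°
tan(βl) = -0.81
For an open-circuited stub, Z_in = −jZ_0·cot(βl) = −jZ_0/tan(βl)

Z_in ≈ +j61.8 Ω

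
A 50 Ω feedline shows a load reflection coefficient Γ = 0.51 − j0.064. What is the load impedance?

Z_L ≈ 151 − j26.2 Ω

Z_L = Z_0·(1 + Γ)/(1 − Γ) = 50·(1.51 − j0.064)/(0.49 + j0.064)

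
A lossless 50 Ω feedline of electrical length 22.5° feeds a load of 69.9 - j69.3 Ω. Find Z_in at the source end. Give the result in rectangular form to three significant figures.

Z_in ≈ 29.1 − j41.6 Ω

tan(βl) = tan(22.5°) = 0.414
Z_in = Z_0·(Z_L + jZ_0·tanβl)/(Z_0 + jZ_L·tanβl)
     = 50·(69.9 − j48.6)/(78.7 + j29)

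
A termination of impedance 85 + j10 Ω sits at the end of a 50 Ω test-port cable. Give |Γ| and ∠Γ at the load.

Γ ≈ 0.269 ∠ 11.7°

Γ = (Z_L − Z_0)/(Z_L + Z_0) = (35 + j10)/(135 + j10)
|Γ| = 36.4/135 = 0.269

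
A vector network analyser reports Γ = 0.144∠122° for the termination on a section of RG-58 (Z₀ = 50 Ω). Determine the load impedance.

Z_L ≈ 41.7 + j10.4 Ω

Z_L = Z_0·(1 + Γ)/(1 − Γ) = 50·(0.924 + j0.122)/(1.08 − j0.122)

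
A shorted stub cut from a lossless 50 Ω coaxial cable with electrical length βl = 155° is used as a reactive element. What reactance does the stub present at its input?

tan(βl) = -0.466
For a shorted stub, Z_in = jZ_0·tan(βl)

X_in ≈ -23.3 Ω (capacitive)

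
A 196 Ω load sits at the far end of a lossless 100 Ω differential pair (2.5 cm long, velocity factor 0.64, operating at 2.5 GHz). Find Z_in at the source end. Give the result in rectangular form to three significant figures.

λ = v/f = 0.64·c / 2.5 GHz = 0.0768 m
βl = 2π·l/λ = 2π × 0.326 = 117°
tan(βl) = tan(117°) = -1.95
Z_in = Z_0·(Z_L + jZ_0·tanβl)/(Z_0 + jZ_L·tanβl)
     = 100·(196 − j195)/(100 − j382)

Z_in ≈ 60.3 + j35.6 Ω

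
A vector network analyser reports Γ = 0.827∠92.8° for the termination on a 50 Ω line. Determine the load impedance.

Z_L ≈ 8.96 + j46.8 Ω

Z_L = Z_0·(1 + Γ)/(1 − Γ) = 50·(0.96 + j0.826)/(1.04 − j0.826)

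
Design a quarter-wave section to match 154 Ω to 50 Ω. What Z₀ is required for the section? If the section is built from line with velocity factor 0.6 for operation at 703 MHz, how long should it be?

Z_qwt ≈ 87.7 Ω; length ≈ 6.4 cm

Z_qwt = √(Z_0·R_L) = √(50 × 154) = √7700
λ = 0.6·c/f = 0.256 m, so l = λ/4 = 0.064 m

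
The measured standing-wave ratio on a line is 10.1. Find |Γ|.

|Γ| = (S − 1)/(S + 1) = (10.1 − 1)/(10.1 + 1) = 9.1/11.1

|Γ| ≈ 0.82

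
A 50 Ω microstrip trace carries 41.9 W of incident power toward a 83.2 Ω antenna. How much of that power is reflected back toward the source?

Γ = (83.2 − 50)/(83.2 + 50) = 0.249
|Γ|² = 0.0621
P_refl = |Γ|²·P_inc = 2.6 W, P_del = (1 − |Γ|²)·P_inc = 39.3 W

P_reflected ≈ 2.6 W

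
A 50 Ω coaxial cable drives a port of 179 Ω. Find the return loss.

RL ≈ 4.98 dB

Γ = (179 − 50)/(179 + 50) = 0.563
RL = −20·log₁₀|Γ| = −20·log₁₀(0.563)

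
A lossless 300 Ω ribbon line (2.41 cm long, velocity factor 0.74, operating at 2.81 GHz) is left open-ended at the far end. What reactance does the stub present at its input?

λ = v/f = 0.74·c / 2.81 GHz = 0.079 m
βl = 2π·l/λ = 2π × 0.305 = 110°
tan(βl) = -2.77
For an open-ended stub, Z_in = −jZ_0·cot(βl) = −jZ_0/tan(βl)

X_in ≈ 108 Ω (inductive)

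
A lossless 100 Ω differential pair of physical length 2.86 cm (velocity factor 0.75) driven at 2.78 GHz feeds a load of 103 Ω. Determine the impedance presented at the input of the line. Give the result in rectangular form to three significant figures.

λ = v/f = 0.75·c / 2.78 GHz = 0.0809 m
βl = 2π·l/λ = 2π × 0.353 = 127°
tan(βl) = tan(127°) = -1.32
Z_in = Z_0·(Z_L + jZ_0·tanβl)/(Z_0 + jZ_L·tanβl)
     = 100·(103 − j132)/(100 − j136)

Z_in ≈ 99.2 + j2.82 Ω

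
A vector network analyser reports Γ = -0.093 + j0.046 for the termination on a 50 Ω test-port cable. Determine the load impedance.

Z_L = Z_0·(1 + Γ)/(1 − Γ) = 50·(0.907 + j0.046)/(1.09 − j0.046)

Z_L ≈ 41.3 + j3.84 Ω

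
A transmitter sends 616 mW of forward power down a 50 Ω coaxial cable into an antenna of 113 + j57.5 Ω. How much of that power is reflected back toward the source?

|Γ| = |(63 + j57.5)/(163 + j57.5)| = 0.493
|Γ|² = 0.244
P_refl = |Γ|²·P_inc = 150 mW, P_del = (1 − |Γ|²)·P_inc = 466 mW

P_reflected ≈ 150 mW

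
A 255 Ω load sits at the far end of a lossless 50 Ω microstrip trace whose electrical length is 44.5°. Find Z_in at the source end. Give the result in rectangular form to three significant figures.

Z_in ≈ 19.2 − j47.1 Ω

tan(βl) = tan(44.5°) = 0.983
Z_in = Z_0·(Z_L + jZ_0·tanβl)/(Z_0 + jZ_L·tanβl)
     = 50·(255 + j49.1)/(50 + j251)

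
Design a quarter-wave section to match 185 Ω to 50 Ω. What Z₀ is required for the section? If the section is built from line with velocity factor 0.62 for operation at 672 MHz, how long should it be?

Z_qwt ≈ 96.2 Ω; length ≈ 6.92 cm

Z_qwt = √(Z_0·R_L) = √(50 × 185) = √9250
λ = 0.62·c/f = 0.277 m, so l = λ/4 = 0.0692 m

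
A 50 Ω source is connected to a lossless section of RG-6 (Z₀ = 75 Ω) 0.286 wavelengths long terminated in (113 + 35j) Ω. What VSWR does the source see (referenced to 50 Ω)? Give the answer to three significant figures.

VSWR ≈ 1.17

βl = 2π × 0.286 = 103°
tan(βl) = -4.35
Z_in = Z_0·(Z_L + jZ_0·tanβl)/(Z_0 + jZ_L·tanβl) = 43.2 − j2.71 Ω
Γ_s = (Z_in − Z_s)/(Z_in + Z_s) = (-6.82 − j2.71)/(93.2 − j2.71), |Γ_s| = 0.0787
VSWR = (1 + |Γ_s|)/(1 − |Γ_s|)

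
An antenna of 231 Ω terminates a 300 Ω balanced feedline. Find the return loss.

RL ≈ 17.7 dB

Γ = (231 − 300)/(231 + 300) = -0.13
RL = −20·log₁₀|Γ| = −20·log₁₀(0.13)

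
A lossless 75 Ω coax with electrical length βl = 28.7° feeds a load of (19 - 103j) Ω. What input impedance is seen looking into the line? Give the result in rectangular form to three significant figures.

tan(βl) = tan(28.7°) = 0.547
Z_in = Z_0·(Z_L + jZ_0·tanβl)/(Z_0 + jZ_L·tanβl)
     = 75·(19 − j61.9)/(131 + j10.4)

Z_in ≈ 8 − j36 Ω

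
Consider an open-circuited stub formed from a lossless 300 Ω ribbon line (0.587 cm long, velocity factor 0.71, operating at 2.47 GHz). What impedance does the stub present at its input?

λ = v/f = 0.71·c / 2.47 GHz = 0.0862 m
βl = 2π·l/λ = 2π × 0.0681 = 24.5°
tan(βl) = 0.456
For an open-circuited stub, Z_in = −jZ_0·cot(βl) = −jZ_0/tan(βl)

Z_in ≈ −j658 Ω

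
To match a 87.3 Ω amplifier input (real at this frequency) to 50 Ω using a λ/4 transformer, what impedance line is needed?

Z_qwt ≈ 66.1 Ω

Z_qwt = √(Z_0·R_L) = √(50 × 87.3) = √4365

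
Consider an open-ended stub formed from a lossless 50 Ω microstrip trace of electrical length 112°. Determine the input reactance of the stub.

tan(βl) = -2.48
For an open-ended stub, Z_in = −jZ_0·cot(βl) = −jZ_0/tan(βl)

X_in ≈ 20.2 Ω (inductive)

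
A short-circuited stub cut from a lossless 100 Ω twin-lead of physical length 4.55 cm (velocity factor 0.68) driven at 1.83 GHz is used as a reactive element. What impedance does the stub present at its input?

λ = v/f = 0.68·c / 1.83 GHz = 0.111 m
βl = 2π·l/λ = 2π × 0.408 = 147°
tan(βl) = -0.651
For a short-circuited stub, Z_in = jZ_0·tan(βl)

Z_in ≈ −j65.1 Ω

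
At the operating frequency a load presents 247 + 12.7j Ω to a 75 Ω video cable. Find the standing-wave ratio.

Γ = (Z_L − Z_0)/(Z_L + Z_0) = (172 + j12.7)/(322 + j12.7)
|Γ| = 172/322 = 0.535
VSWR = (1 + |Γ|)/(1 − |Γ|) = 1.54/0.465

VSWR ≈ 3.3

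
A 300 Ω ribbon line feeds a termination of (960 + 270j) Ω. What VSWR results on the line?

VSWR ≈ 3.48

Γ = (Z_L − Z_0)/(Z_L + Z_0) = (660 + j270)/(1260 + j270)
|Γ| = 713/1290 = 0.553
VSWR = (1 + |Γ|)/(1 − |Γ|) = 1.55/0.447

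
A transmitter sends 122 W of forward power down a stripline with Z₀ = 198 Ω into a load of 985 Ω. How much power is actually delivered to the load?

Γ = (985 − 198)/(985 + 198) = 0.665
|Γ|² = 0.443
P_refl = |Γ|²·P_inc = 54 W, P_del = (1 − |Γ|²)·P_inc = 68 W

P_delivered ≈ 68 W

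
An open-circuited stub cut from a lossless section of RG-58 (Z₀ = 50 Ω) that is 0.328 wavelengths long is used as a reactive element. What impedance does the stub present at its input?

βl = 2π × 0.328 = 118°
tan(βl) = -1.87
For an open-circuited stub, Z_in = −jZ_0·cot(βl) = −jZ_0/tan(βl)

Z_in ≈ +j26.7 Ω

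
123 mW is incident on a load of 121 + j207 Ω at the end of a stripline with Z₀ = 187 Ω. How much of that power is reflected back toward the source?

|Γ| = |(-66 + j207)/(308 + j207)| = 0.585
|Γ|² = 0.343
P_refl = |Γ|²·P_inc = 42.2 mW, P_del = (1 − |Γ|²)·P_inc = 80.8 mW

P_reflected ≈ 42.2 mW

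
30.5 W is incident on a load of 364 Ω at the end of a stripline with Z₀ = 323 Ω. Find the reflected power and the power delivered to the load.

Γ = (364 − 323)/(364 + 323) = 0.0597
|Γ|² = 0.00356
P_refl = |Γ|²·P_inc = 0.109 W, P_del = (1 − |Γ|²)·P_inc = 30.4 W

P_reflected ≈ 0.109 W; P_delivered ≈ 30.4 W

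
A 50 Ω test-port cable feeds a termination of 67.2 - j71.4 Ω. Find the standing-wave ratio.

Γ = (Z_L − Z_0)/(Z_L + Z_0) = (17.2 − j71.4)/(117.2 − j71.4)
|Γ| = 73.4/137 = 0.535
VSWR = (1 + |Γ|)/(1 − |Γ|) = 1.54/0.465

VSWR ≈ 3.3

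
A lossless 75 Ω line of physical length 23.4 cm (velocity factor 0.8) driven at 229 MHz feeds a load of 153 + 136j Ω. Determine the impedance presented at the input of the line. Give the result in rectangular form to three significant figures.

λ = v/f = 0.8·c / 229 MHz = 1.05 m
βl = 2π·l/λ = 2π × 0.223 = 80.4°
tan(βl) = tan(80.4°) = 5.9
Z_in = Z_0·(Z_L + jZ_0·tanβl)/(Z_0 + jZ_L·tanβl)
     = 75·(153 + j578)/(-727 + j903)

Z_in ≈ 22.9 − j31.2 Ω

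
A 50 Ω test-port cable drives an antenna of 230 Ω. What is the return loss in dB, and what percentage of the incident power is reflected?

Γ = (230 − 50)/(230 + 50) = 0.643
RL = −20·log₁₀(0.643) = 3.84 dB
P_refl/P_inc = |Γ|² = 0.413

RL ≈ 3.84 dB; 41.3% of incident power reflected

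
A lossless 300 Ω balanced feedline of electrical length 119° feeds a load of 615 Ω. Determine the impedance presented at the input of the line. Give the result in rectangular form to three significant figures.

Z_in ≈ 178 + j118 Ω

tan(βl) = tan(119°) = -1.8
Z_in = Z_0·(Z_L + jZ_0·tanβl)/(Z_0 + jZ_L·tanβl)
     = 300·(615 − j541)/(300 − j1110)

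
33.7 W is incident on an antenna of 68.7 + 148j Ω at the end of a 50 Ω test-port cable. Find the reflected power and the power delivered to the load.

P_reflected ≈ 20.8 W; P_delivered ≈ 12.9 W

|Γ| = |(18.7 + j148)/(118.7 + j148)| = 0.786
|Γ|² = 0.618
P_refl = |Γ|²·P_inc = 20.8 W, P_del = (1 − |Γ|²)·P_inc = 12.9 W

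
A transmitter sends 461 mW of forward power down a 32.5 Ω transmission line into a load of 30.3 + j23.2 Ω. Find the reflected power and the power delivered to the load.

|Γ| = |(-2.2 + j23.2)/(62.8 + j23.2)| = 0.348
|Γ|² = 0.121
P_refl = |Γ|²·P_inc = 55.9 mW, P_del = (1 − |Γ|²)·P_inc = 405 mW

P_reflected ≈ 55.9 mW; P_delivered ≈ 405 mW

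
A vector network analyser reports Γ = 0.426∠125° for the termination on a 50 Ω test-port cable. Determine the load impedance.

Z_L ≈ 24.5 + j20.9 Ω

Z_L = Z_0·(1 + Γ)/(1 − Γ) = 50·(0.756 + j0.349)/(1.24 − j0.349)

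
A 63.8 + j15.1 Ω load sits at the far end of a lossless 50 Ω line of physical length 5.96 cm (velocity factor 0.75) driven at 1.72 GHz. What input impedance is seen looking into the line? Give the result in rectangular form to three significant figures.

Z_in ≈ 52.5 + j18.4 Ω

λ = v/f = 0.75·c / 1.72 GHz = 0.131 m
βl = 2π·l/λ = 2π × 0.456 = 164°
tan(βl) = tan(164°) = -0.286
Z_in = Z_0·(Z_L + jZ_0·tanβl)/(Z_0 + jZ_L·tanβl)
     = 50·(63.8 + j0.781)/(54.3 − j18.3)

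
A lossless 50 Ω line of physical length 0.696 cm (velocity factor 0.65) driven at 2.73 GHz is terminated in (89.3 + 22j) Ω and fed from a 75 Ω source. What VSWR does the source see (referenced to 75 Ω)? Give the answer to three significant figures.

VSWR ≈ 1.68

λ = v/f = 0.65·c / 2.73 GHz = 0.0714 m
βl = 2π·l/λ = 2π × 0.0974 = 35.1°
tan(βl) = 0.702
Z_in = Z_0·(Z_L + jZ_0·tanβl)/(Z_0 + jZ_L·tanβl) = 65 − j35.4 Ω
Γ_s = (Z_in − Z_s)/(Z_in + Z_s) = (-9.97 − j35.4)/(140 − j35.4), |Γ_s| = 0.254
VSWR = (1 + |Γ_s|)/(1 − |Γ_s|)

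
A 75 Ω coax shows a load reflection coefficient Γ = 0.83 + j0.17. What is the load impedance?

Z_L ≈ 366 + j441 Ω

Z_L = Z_0·(1 + Γ)/(1 − Γ) = 75·(1.83 + j0.17)/(0.17 − j0.17)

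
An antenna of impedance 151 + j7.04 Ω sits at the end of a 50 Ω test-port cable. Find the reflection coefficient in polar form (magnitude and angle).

Γ = (Z_L − Z_0)/(Z_L + Z_0) = (101 + j7.04)/(201 + j7.04)
|Γ| = 101/201 = 0.503

Γ ≈ 0.503 ∠ 1.98°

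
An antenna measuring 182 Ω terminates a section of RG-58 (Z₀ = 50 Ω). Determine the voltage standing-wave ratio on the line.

VSWR ≈ 3.64

Γ = (182 − 50)/(182 + 50) = 0.569
VSWR = (1 + 0.569)/(1 − 0.569)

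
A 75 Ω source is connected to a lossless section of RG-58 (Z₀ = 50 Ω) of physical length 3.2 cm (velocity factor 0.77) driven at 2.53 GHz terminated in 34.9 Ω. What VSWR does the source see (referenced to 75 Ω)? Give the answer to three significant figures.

VSWR ≈ 1.58

λ = v/f = 0.77·c / 2.53 GHz = 0.0913 m
βl = 2π·l/λ = 2π × 0.35 = 126°
tan(βl) = -1.37
Z_in = Z_0·(Z_L + jZ_0·tanβl)/(Z_0 + jZ_L·tanβl) = 52.4 − j18.3 Ω
Γ_s = (Z_in − Z_s)/(Z_in + Z_s) = (-22.6 − j18.3)/(127 − j18.3), |Γ_s| = 0.226
VSWR = (1 + |Γ_s|)/(1 − |Γ_s|)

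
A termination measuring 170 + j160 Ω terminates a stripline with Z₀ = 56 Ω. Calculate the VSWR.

Γ = (Z_L − Z_0)/(Z_L + Z_0) = (114 + j160)/(226 + j160)
|Γ| = 196/277 = 0.709
VSWR = (1 + |Γ|)/(1 − |Γ|) = 1.71/0.291

VSWR ≈ 5.88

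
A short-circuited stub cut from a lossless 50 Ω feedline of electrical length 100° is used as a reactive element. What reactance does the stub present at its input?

tan(βl) = -5.67
For a short-circuited stub, Z_in = jZ_0·tan(βl)

X_in ≈ -284 Ω (capacitive)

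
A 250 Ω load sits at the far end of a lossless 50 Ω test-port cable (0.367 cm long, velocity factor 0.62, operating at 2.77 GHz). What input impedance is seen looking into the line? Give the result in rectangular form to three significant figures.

Z_in ≈ 67.2 − j102 Ω

λ = v/f = 0.62·c / 2.77 GHz = 0.0671 m
βl = 2π·l/λ = 2π × 0.0547 = 19.7°
tan(βl) = tan(19.7°) = 0.358
Z_in = Z_0·(Z_L + jZ_0·tanβl)/(Z_0 + jZ_L·tanβl)
     = 50·(250 + j17.9)/(50 + j89.4)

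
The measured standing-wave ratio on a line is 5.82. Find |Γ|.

|Γ| ≈ 0.707

|Γ| = (S − 1)/(S + 1) = (5.82 − 1)/(5.82 + 1) = 4.82/6.82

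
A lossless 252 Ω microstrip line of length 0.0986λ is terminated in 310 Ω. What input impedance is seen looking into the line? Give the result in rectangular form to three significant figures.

βl = 2π × 0.0986 = 35.5°
tan(βl) = tan(35.5°) = 0.713
Z_in = Z_0·(Z_L + jZ_0·tanβl)/(Z_0 + jZ_L·tanβl)
     = 252·(310 + j180)/(252 + j221)

Z_in ≈ 264 − j52.1 Ω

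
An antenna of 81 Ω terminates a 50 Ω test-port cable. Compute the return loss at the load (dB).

Γ = (81 − 50)/(81 + 50) = 0.237
RL = −20·log₁₀|Γ| = −20·log₁₀(0.237)

RL ≈ 12.5 dB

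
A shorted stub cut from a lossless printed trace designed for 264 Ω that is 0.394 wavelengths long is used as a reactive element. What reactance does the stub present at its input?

X_in ≈ -207 Ω (capacitive)

βl = 2π × 0.394 = 142°
tan(βl) = -0.786
For a shorted stub, Z_in = jZ_0·tan(βl)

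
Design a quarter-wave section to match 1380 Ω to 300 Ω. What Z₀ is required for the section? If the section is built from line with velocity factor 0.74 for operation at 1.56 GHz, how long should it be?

Z_qwt = √(Z_0·R_L) = √(300 × 1380) = √414000
λ = 0.74·c/f = 0.142 m, so l = λ/4 = 0.0356 m

Z_qwt ≈ 643 Ω; length ≈ 3.56 cm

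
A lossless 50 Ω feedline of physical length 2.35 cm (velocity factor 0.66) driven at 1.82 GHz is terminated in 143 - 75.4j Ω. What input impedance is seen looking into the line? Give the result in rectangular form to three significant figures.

Z_in ≈ 13.4 − j2.75 Ω

λ = v/f = 0.66·c / 1.82 GHz = 0.109 m
βl = 2π·l/λ = 2π × 0.216 = 77.8°
tan(βl) = tan(77.8°) = 4.61
Z_in = Z_0·(Z_L + jZ_0·tanβl)/(Z_0 + jZ_L·tanβl)
     = 50·(143 + j155)/(398 + j659)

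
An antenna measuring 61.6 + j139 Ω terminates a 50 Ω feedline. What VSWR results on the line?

Γ = (Z_L − Z_0)/(Z_L + Z_0) = (11.6 + j139)/(111.6 + j139)
|Γ| = 139/178 = 0.782
VSWR = (1 + |Γ|)/(1 − |Γ|) = 1.78/0.218

VSWR ≈ 8.19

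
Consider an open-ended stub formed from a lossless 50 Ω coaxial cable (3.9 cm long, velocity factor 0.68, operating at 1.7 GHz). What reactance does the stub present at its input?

X_in ≈ 25.5 Ω (inductive)

λ = v/f = 0.68·c / 1.7 GHz = 0.12 m
βl = 2π·l/λ = 2π × 0.325 = 117°
tan(βl) = -1.96
For an open-ended stub, Z_in = −jZ_0·cot(βl) = −jZ_0/tan(βl)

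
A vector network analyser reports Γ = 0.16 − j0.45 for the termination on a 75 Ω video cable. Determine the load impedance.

Z_L = Z_0·(1 + Γ)/(1 − Γ) = 75·(1.16 − j0.45)/(0.84 + j0.45)

Z_L ≈ 63.8 − j74.3 Ω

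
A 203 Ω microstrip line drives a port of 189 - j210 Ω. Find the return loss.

RL ≈ 6.5 dB

Γ = (-14 − j210)/(392 − j210), |Γ| = 0.473
RL = −20·log₁₀|Γ| = −20·log₁₀(0.473)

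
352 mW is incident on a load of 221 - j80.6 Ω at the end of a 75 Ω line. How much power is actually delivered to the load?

P_delivered ≈ 248 mW

|Γ| = |(146 − j80.6)/(296 − j80.6)| = 0.544
|Γ|² = 0.296
P_refl = |Γ|²·P_inc = 104 mW, P_del = (1 − |Γ|²)·P_inc = 248 mW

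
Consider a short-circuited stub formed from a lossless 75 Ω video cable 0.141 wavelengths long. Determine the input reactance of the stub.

X_in ≈ 91.8 Ω (inductive)

βl = 2π × 0.141 = 50.8°
tan(βl) = 1.22
For a short-circuited stub, Z_in = jZ_0·tan(βl)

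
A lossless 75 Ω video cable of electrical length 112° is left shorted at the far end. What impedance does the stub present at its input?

Z_in ≈ −j186 Ω

tan(βl) = -2.48
For a shorted stub, Z_in = jZ_0·tan(βl)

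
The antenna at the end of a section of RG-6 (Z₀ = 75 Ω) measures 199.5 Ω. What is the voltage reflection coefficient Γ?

Γ = (Z_L − Z_0)/(Z_L + Z_0) = (199.5 − 75)/(199.5 + 75) = 124.5/274.5

Γ = 0.454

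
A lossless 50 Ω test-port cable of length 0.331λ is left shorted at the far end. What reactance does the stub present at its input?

βl = 2π × 0.331 = 119°
tan(βl) = -1.79
For a shorted stub, Z_in = jZ_0·tan(βl)

X_in ≈ -89.6 Ω (capacitive)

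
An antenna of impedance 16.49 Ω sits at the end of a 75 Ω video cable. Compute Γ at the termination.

Γ = -0.64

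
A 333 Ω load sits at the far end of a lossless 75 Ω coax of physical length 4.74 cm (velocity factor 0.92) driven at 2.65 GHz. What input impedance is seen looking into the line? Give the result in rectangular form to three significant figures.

Z_in ≈ 136 + j153 Ω

λ = v/f = 0.92·c / 2.65 GHz = 0.104 m
βl = 2π·l/λ = 2π × 0.455 = 164°
tan(βl) = tan(164°) = -0.29
Z_in = Z_0·(Z_L + jZ_0·tanβl)/(Z_0 + jZ_L·tanβl)
     = 75·(333 − j21.7)/(75 − j96.5)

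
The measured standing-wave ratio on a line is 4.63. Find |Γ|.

|Γ| = (S − 1)/(S + 1) = (4.63 − 1)/(4.63 + 1) = 3.63/5.63

|Γ| ≈ 0.645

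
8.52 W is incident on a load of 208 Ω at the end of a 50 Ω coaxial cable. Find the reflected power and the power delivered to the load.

P_reflected ≈ 3.2 W; P_delivered ≈ 5.32 W

Γ = (208 − 50)/(208 + 50) = 0.612
|Γ|² = 0.375
P_refl = |Γ|²·P_inc = 3.2 W, P_del = (1 − |Γ|²)·P_inc = 5.32 W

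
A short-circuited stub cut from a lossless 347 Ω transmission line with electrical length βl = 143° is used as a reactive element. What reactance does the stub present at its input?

X_in ≈ -261 Ω (capacitive)

tan(βl) = -0.754
For a short-circuited stub, Z_in = jZ_0·tan(βl)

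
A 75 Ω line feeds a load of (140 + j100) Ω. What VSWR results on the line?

Γ = (Z_L − Z_0)/(Z_L + Z_0) = (65 + j100)/(215 + j100)
|Γ| = 119/237 = 0.503
VSWR = (1 + |Γ|)/(1 − |Γ|) = 1.5/0.497

VSWR ≈ 3.02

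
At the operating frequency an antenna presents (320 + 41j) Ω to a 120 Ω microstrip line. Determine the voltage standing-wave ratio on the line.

Γ = (Z_L − Z_0)/(Z_L + Z_0) = (200 + j41)/(440 + j41)
|Γ| = 204/442 = 0.462
VSWR = (1 + |Γ|)/(1 − |Γ|) = 1.46/0.538

VSWR ≈ 2.72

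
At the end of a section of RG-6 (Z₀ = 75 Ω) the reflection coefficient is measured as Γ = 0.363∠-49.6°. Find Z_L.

Z_L = Z_0·(1 + Γ)/(1 − Γ) = 75·(1.24 − j0.276)/(0.765 + j0.276)

Z_L ≈ 98.5 − j62.7 Ω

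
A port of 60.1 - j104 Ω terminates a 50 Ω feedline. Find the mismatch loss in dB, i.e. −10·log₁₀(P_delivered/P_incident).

Γ = (10.1 − j104)/(110.1 − j104), |Γ| = 0.69
|Γ|² = 0.476, so P_del/P_inc = 1 − |Γ|² = 0.524
ML = −10·log₁₀(1 − |Γ|²)

mismatch loss ≈ 2.81 dB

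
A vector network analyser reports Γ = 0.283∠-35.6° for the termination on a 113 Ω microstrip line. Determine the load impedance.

Z_L = Z_0·(1 + Γ)/(1 − Γ) = 113·(1.23 − j0.165)/(0.77 + j0.165)

Z_L ≈ 168 − j60.1 Ω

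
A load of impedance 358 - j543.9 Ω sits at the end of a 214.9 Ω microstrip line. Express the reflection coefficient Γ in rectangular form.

Γ = (Z_L − Z_0)/(Z_L + Z_0) = (143.1 − j543.9)/(572.9 − j543.9)

Γ ≈ 0.605 − j0.375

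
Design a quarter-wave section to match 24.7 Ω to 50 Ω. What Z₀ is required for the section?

Z_qwt ≈ 35.1 Ω

Z_qwt = √(Z_0·R_L) = √(50 × 24.7) = √1235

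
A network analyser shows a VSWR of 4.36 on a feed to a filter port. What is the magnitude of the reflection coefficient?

|Γ| ≈ 0.627

|Γ| = (S − 1)/(S + 1) = (4.36 − 1)/(4.36 + 1) = 3.36/5.36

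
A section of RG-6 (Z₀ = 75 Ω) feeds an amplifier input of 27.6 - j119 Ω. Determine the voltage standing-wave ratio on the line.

VSWR ≈ 9.82

Γ = (Z_L − Z_0)/(Z_L + Z_0) = (-47.4 − j119)/(102.6 − j119)
|Γ| = 128/157 = 0.815
VSWR = (1 + |Γ|)/(1 − |Γ|) = 1.82/0.185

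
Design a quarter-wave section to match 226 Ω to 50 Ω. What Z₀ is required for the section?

Z_qwt ≈ 106 Ω

Z_qwt = √(Z_0·R_L) = √(50 × 226) = √11300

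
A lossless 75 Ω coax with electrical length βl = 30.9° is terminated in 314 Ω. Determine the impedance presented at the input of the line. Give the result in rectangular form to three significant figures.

tan(βl) = tan(30.9°) = 0.598
Z_in = Z_0·(Z_L + jZ_0·tanβl)/(Z_0 + jZ_L·tanβl)
     = 75·(314 + j44.9)/(75 + j188)

Z_in ≈ 58.6 − j102 Ω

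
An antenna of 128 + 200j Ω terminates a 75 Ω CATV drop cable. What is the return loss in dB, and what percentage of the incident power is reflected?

Γ = (53 + j200)/(203 + j200), |Γ| = 0.726
RL = −20·log₁₀(0.726) = 2.78 dB
P_refl/P_inc = |Γ|² = 0.527

RL ≈ 2.78 dB; 52.7% of incident power reflected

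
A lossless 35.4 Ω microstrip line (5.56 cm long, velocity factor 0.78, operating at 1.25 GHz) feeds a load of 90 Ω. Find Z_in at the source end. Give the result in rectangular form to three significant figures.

λ = v/f = 0.78·c / 1.25 GHz = 0.187 m
βl = 2π·l/λ = 2π × 0.297 = 107°
tan(βl) = tan(107°) = -3.29
Z_in = Z_0·(Z_L + jZ_0·tanβl)/(Z_0 + jZ_L·tanβl)
     = 35.4·(90 − j116)/(35.4 − j296)

Z_in ≈ 15 + j8.98 Ω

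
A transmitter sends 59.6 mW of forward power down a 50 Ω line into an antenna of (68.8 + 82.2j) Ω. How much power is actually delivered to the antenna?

|Γ| = |(18.8 + j82.2)/(118.8 + j82.2)| = 0.584
|Γ|² = 0.341
P_refl = |Γ|²·P_inc = 20.3 mW, P_del = (1 − |Γ|²)·P_inc = 39.3 mW

P_delivered ≈ 39.3 mW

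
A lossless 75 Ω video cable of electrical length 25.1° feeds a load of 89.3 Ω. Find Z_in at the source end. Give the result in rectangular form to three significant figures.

tan(βl) = tan(25.1°) = 0.468
Z_in = Z_0·(Z_L + jZ_0·tanβl)/(Z_0 + jZ_L·tanβl)
     = 75·(89.3 + j35.1)/(75 + j41.8)

Z_in ≈ 83.1 − j11.2 Ω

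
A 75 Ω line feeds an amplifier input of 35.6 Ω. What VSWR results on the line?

VSWR ≈ 2.11

For a purely resistive load, VSWR = R_L/Z_0 or Z_0/R_L (whichever > 1) = 75/35.6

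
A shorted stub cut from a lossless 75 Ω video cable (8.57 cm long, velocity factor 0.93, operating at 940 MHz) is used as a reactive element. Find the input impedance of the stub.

λ = v/f = 0.93·c / 940 MHz = 0.297 m
βl = 2π·l/λ = 2π × 0.289 = 104°
tan(βl) = -4.03
For a shorted stub, Z_in = jZ_0·tan(βl)

Z_in ≈ −j302 Ω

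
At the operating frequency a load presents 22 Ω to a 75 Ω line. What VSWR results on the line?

Γ = (22 − 75)/(22 + 75) = -0.546
VSWR = (1 + 0.546)/(1 − 0.546)

VSWR ≈ 3.41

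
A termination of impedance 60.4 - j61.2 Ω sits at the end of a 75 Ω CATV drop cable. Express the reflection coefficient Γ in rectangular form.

Γ = (Z_L − Z_0)/(Z_L + Z_0) = (-14.6 − j61.2)/(135.4 − j61.2)

Γ ≈ 0.0801 − j0.416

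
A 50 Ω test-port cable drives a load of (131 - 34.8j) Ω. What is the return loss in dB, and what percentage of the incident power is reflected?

RL ≈ 6.41 dB; 22.9% of incident power reflected

Γ = (81 − j34.8)/(181 − j34.8), |Γ| = 0.478
RL = −20·log₁₀(0.478) = 6.41 dB
P_refl/P_inc = |Γ|² = 0.229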